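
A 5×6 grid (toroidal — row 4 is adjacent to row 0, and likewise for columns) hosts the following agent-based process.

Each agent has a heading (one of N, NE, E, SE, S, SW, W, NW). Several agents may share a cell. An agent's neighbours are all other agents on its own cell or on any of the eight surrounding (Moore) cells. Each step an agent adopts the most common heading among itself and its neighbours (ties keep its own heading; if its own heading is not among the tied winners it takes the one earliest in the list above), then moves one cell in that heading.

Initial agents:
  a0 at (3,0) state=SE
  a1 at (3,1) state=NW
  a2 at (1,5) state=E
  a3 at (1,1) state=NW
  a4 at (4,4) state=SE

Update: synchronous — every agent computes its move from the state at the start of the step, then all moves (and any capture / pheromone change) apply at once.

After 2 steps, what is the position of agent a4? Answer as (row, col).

t=1: a0@(4,1):SE a1@(2,0):NW a2@(1,0):E a3@(0,0):NW a4@(0,5):SE
t=2: a0@(0,2):SE a1@(1,5):NW a2@(0,5):NW a3@(1,1):SE a4@(1,0):SE

(1, 0)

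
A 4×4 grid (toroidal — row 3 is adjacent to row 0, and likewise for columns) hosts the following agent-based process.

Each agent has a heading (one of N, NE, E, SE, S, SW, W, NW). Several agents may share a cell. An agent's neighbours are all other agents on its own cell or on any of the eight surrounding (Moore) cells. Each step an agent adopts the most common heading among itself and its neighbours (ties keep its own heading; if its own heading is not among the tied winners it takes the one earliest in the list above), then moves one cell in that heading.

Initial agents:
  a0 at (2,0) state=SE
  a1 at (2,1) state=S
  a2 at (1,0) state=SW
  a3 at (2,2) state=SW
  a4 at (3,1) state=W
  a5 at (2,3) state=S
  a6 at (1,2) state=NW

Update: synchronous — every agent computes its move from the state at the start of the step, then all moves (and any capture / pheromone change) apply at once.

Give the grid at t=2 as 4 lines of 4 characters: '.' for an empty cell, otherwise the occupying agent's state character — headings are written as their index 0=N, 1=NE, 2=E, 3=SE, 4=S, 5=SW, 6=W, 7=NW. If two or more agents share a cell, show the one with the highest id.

4.4.
....
....
4.4.

t=1: a0@(3,0):S a1@(3,0):SW a2@(2,0):S a3@(3,2):S a4@(3,0):W a5@(3,2):SW a6@(2,2):S
t=2: a0@(0,0):S a1@(0,0):S a2@(3,0):S a3@(0,2):S a4@(0,0):S a5@(0,2):S a6@(3,2):S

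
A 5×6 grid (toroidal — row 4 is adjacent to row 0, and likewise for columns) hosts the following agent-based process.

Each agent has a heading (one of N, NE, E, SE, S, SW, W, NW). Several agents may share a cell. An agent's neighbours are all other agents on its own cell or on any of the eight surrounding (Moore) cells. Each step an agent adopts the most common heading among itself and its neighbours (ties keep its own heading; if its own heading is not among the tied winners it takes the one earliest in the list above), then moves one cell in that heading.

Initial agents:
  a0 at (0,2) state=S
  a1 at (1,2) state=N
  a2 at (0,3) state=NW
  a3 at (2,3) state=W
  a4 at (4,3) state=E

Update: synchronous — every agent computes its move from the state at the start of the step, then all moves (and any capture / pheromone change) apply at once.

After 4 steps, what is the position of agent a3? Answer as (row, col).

(2, 5)

t=1: a0@(1,2):S a1@(0,2):N a2@(4,2):NW a3@(2,2):W a4@(4,4):E
t=2: a0@(2,2):S a1@(4,2):N a2@(3,1):NW a3@(2,1):W a4@(4,5):E
t=3: a0@(3,2):S a1@(3,2):N a2@(2,0):NW a3@(2,0):W a4@(4,0):E
t=4: a0@(4,2):S a1@(2,2):N a2@(1,5):NW a3@(2,5):W a4@(4,1):E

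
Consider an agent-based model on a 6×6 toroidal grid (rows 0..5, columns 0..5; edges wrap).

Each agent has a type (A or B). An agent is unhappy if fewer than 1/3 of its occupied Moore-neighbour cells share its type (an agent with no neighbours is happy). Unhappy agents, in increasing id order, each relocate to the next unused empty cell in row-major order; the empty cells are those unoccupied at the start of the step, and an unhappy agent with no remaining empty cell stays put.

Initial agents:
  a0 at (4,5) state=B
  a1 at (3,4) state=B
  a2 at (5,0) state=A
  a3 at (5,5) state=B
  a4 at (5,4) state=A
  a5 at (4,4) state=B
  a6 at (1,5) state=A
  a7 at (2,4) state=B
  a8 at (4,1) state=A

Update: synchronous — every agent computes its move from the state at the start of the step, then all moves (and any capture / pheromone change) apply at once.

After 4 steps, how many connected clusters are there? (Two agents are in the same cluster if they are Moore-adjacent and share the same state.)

2

t=1: a0@(4,5):B a1@(3,4):B a2@(5,0):A a3@(5,5):B a4@(0,0):A a5@(4,4):B a6@(0,1):A a7@(2,4):B a8@(4,1):A
t=2: (unchanged — steady state)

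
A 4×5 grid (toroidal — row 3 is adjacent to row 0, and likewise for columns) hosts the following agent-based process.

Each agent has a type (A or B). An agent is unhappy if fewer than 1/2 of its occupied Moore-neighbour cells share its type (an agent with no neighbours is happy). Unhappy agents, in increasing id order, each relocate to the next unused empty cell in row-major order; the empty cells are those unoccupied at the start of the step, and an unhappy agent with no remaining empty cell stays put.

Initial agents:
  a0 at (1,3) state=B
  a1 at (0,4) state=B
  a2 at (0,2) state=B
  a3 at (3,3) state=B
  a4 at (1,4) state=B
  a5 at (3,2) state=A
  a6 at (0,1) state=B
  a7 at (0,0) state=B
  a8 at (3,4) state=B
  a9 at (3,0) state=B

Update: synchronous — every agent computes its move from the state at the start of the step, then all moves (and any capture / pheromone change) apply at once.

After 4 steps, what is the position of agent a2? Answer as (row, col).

t=1: a0@(1,3):B a1@(0,4):B a2@(0,2):B a3@(3,3):B a4@(1,4):B a5@(0,3):A a6@(0,1):B a7@(0,0):B a8@(3,4):B a9@(3,0):B
t=2: a0@(1,3):B a1@(0,4):B a2@(0,2):B a3@(3,3):B a4@(1,4):B a5@(1,0):A a6@(0,1):B a7@(0,0):B a8@(3,4):B a9@(3,0):B
t=3: a0@(1,3):B a1@(0,4):B a2@(0,2):B a3@(3,3):B a4@(1,4):B a5@(0,3):A a6@(0,1):B a7@(0,0):B a8@(3,4):B a9@(3,0):B
t=4: a0@(1,3):B a1@(0,4):B a2@(0,2):B a3@(3,3):B a4@(1,4):B a5@(1,0):A a6@(0,1):B a7@(0,0):B a8@(3,4):B a9@(3,0):B

(0, 2)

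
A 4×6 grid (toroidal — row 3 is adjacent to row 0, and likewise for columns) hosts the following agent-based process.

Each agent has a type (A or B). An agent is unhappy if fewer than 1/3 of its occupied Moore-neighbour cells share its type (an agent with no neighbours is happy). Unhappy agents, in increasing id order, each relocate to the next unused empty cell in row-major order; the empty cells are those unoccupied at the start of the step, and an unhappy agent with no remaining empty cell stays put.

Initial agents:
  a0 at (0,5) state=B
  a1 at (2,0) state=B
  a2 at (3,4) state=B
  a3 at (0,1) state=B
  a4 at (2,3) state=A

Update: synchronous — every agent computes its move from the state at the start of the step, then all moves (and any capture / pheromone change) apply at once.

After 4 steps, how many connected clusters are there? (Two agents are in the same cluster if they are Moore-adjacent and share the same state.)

t=1: a0@(0,5):B a1@(2,0):B a2@(3,4):B a3@(0,1):B a4@(0,0):A
t=2: a0@(0,5):B a1@(2,0):B a2@(3,4):B a3@(0,2):B a4@(0,3):A
t=3: a0@(0,5):B a1@(2,0):B a2@(3,4):B a3@(0,0):B a4@(0,1):A
t=4: a0@(0,5):B a1@(2,0):B a2@(3,4):B a3@(0,0):B a4@(0,2):A

3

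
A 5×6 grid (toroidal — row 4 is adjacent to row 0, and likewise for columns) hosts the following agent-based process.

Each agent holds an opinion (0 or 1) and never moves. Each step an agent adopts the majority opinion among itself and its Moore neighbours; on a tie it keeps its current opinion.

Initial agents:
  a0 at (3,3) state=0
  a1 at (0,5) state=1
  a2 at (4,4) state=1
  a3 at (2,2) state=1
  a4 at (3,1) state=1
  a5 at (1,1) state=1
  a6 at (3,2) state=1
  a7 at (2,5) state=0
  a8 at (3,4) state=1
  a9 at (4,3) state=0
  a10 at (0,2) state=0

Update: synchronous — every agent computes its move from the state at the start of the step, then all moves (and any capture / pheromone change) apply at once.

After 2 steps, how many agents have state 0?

4

t=1: a0@(3,3):1 a1@(0,5):1 a2@(4,4):1 a3@(2,2):1 a4@(3,1):1 a5@(1,1):1 a6@(3,2):1 a7@(2,5):0 a8@(3,4):0 a9@(4,3):0 a10@(0,2):0
t=2: (unchanged — steady state)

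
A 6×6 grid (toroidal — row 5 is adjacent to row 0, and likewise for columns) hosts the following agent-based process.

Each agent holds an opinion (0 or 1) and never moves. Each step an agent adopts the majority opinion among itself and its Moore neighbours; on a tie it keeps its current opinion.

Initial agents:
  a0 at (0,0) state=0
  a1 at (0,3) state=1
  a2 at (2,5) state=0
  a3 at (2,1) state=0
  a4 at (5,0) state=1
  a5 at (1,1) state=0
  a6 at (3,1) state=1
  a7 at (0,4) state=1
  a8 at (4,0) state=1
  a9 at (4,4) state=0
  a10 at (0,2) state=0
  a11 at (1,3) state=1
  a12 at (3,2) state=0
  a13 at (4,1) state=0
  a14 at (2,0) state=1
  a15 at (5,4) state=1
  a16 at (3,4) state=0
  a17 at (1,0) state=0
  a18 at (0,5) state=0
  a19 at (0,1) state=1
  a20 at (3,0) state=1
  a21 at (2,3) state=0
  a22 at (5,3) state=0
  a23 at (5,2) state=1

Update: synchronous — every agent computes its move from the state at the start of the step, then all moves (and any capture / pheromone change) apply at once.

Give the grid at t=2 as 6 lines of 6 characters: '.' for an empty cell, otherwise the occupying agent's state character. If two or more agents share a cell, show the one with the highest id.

001110
00.1..
00.0.0
110.0.
11..0.
1.111.

t=1: a0@(0,0):0 a1@(0,3):1 a2@(2,5):0 a3@(2,1):0 a4@(5,0):1 a5@(1,1):0 a6@(3,1):1 a7@(0,4):1 a8@(4,0):1 a9@(4,4):0 a10@(0,2):1 a11@(1,3):1 a12@(3,2):0 a13@(4,1):1 a14@(2,0):0 a15@(5,4):1 a16@(3,4):0 a17@(1,0):0 a18@(0,5):0 a19@(0,1):0 a20@(3,0):1 a21@(2,3):0 a22@(5,3):1 a23@(5,2):1
t=2: (unchanged — steady state)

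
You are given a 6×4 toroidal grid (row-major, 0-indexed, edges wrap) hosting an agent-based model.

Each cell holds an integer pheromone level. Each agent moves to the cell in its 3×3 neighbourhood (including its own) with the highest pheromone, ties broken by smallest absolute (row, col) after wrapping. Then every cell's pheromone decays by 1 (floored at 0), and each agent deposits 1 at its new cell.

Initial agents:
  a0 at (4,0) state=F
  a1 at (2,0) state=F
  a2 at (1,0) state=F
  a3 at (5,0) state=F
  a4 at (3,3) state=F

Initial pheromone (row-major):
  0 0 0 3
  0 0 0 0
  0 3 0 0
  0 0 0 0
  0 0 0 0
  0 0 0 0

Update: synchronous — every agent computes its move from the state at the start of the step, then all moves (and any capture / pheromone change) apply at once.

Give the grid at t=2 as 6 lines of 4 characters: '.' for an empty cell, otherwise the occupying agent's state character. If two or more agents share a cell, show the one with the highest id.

...F
....
.F..
....
....
....

t=1: a0@(3,0) a1@(2,1) a2@(0,3) a3@(0,3) a4@(2,0) | pheromone: 0 0 0 4 / 0 0 0 0 / 1 3 0 0 / 1 0 0 0 / 0 0 0 0 / 0 0 0 0
t=2: a0@(2,1) a1@(2,1) a2@(0,3) a3@(0,3) a4@(2,1) | pheromone: 0 0 0 5 / 0 0 0 0 / 0 5 0 0 / 0 0 0 0 / 0 0 0 0 / 0 0 0 0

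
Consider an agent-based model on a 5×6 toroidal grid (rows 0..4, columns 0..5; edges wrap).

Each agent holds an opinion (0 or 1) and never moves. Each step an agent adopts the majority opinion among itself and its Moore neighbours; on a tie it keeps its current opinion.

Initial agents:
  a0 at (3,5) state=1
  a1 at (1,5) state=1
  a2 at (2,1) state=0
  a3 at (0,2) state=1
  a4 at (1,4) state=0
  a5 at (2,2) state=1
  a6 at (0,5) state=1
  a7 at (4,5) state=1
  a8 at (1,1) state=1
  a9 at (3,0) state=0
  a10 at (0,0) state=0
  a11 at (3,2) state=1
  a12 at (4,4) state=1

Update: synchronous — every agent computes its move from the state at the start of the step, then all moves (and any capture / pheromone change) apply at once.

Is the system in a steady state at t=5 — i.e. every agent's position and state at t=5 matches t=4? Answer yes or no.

yes

t=1: a0@(3,5):1 a1@(1,5):1 a2@(2,1):1 a3@(0,2):1 a4@(1,4):1 a5@(2,2):1 a6@(0,5):1 a7@(4,5):1 a8@(1,1):1 a9@(3,0):0 a10@(0,0):1 a11@(3,2):1 a12@(4,4):1
t=2: a0@(3,5):1 a1@(1,5):1 a2@(2,1):1 a3@(0,2):1 a4@(1,4):1 a5@(2,2):1 a6@(0,5):1 a7@(4,5):1 a8@(1,1):1 a9@(3,0):1 a10@(0,0):1 a11@(3,2):1 a12@(4,4):1
t=3: (unchanged — steady state)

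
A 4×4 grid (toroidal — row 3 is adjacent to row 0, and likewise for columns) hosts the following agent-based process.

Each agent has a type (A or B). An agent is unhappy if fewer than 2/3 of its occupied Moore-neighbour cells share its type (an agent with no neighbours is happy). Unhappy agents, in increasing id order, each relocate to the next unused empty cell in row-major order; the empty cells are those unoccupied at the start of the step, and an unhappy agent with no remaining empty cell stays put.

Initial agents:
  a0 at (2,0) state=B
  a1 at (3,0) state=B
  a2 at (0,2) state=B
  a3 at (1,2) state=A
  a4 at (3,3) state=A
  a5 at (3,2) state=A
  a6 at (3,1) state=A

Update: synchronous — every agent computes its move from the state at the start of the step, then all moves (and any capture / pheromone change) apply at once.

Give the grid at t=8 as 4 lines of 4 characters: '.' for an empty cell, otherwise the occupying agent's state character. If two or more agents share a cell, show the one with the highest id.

t=1: a0@(0,0):B a1@(0,1):B a2@(0,3):B a3@(1,0):A a4@(1,1):A a5@(3,2):A a6@(1,3):A
t=2: a0@(0,2):B a1@(1,2):B a2@(2,0):B a3@(2,1):A a4@(2,2):A a5@(2,3):A a6@(3,0):A
t=3: a0@(0,2):B a1@(0,0):B a2@(0,1):B a3@(0,3):A a4@(2,2):A a5@(1,0):A a6@(3,0):A
t=4: a0@(1,1):B a1@(1,2):B a2@(1,3):B a3@(2,0):A a4@(2,2):A a5@(2,1):A a6@(2,3):A
t=5: a0@(0,0):B a1@(0,1):B a2@(0,2):B a3@(0,3):A a4@(1,0):A a5@(3,0):A a6@(3,1):A
t=6: a0@(1,1):B a1@(1,2):B a2@(1,3):B a3@(2,0):A a4@(2,1):A a5@(2,2):A a6@(2,3):A
t=7: a0@(0,0):B a1@(0,1):B a2@(0,2):B a3@(0,3):A a4@(1,0):A a5@(3,0):A a6@(3,1):A
t=8: a0@(1,1):B a1@(1,2):B a2@(1,3):B a3@(2,0):A a4@(2,1):A a5@(2,2):A a6@(2,3):A

....
.BBB
AAAA
....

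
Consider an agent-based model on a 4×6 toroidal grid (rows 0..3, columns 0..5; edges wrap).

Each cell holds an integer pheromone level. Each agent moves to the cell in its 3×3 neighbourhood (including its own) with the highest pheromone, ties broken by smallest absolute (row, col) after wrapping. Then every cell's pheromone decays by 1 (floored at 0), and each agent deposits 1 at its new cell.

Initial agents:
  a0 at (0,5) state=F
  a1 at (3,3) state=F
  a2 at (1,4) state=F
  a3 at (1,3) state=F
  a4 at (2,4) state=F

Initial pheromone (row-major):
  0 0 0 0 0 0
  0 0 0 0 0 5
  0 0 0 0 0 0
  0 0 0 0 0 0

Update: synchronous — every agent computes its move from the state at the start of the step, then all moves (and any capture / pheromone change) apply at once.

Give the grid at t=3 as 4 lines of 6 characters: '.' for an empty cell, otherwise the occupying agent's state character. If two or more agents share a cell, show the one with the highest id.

t=1: a0@(1,5) a1@(0,2) a2@(1,5) a3@(0,2) a4@(1,5) | pheromone: 0 0 2 0 0 0 / 0 0 0 0 0 7 / 0 0 0 0 0 0 / 0 0 0 0 0 0
t=2: a0@(1,5) a1@(0,2) a2@(1,5) a3@(0,2) a4@(1,5) | pheromone: 0 0 3 0 0 0 / 0 0 0 0 0 9 / 0 0 0 0 0 0 / 0 0 0 0 0 0
t=3: a0@(1,5) a1@(0,2) a2@(1,5) a3@(0,2) a4@(1,5) | pheromone: 0 0 4 0 0 0 / 0 0 0 0 0 11 / 0 0 0 0 0 0 / 0 0 0 0 0 0

..F...
.....F
......
......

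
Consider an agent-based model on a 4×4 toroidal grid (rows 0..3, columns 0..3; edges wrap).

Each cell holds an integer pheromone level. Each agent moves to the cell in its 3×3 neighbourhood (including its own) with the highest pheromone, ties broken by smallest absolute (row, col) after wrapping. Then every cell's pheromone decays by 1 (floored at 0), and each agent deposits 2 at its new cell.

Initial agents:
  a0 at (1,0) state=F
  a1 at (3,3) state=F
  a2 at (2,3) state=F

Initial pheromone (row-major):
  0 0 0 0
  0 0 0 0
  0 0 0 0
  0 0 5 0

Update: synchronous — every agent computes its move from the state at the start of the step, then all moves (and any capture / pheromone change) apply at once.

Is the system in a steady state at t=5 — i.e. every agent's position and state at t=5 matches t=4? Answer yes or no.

t=1: a0@(0,0) a1@(3,2) a2@(3,2) | pheromone: 2 0 0 0 / 0 0 0 0 / 0 0 0 0 / 0 0 8 0
t=2: a0@(0,0) a1@(3,2) a2@(3,2) | pheromone: 3 0 0 0 / 0 0 0 0 / 0 0 0 0 / 0 0 11 0
t=3: a0@(0,0) a1@(3,2) a2@(3,2) | pheromone: 4 0 0 0 / 0 0 0 0 / 0 0 0 0 / 0 0 14 0
t=4: a0@(0,0) a1@(3,2) a2@(3,2) | pheromone: 5 0 0 0 / 0 0 0 0 / 0 0 0 0 / 0 0 17 0
t=5: a0@(0,0) a1@(3,2) a2@(3,2) | pheromone: 6 0 0 0 / 0 0 0 0 / 0 0 0 0 / 0 0 20 0

yes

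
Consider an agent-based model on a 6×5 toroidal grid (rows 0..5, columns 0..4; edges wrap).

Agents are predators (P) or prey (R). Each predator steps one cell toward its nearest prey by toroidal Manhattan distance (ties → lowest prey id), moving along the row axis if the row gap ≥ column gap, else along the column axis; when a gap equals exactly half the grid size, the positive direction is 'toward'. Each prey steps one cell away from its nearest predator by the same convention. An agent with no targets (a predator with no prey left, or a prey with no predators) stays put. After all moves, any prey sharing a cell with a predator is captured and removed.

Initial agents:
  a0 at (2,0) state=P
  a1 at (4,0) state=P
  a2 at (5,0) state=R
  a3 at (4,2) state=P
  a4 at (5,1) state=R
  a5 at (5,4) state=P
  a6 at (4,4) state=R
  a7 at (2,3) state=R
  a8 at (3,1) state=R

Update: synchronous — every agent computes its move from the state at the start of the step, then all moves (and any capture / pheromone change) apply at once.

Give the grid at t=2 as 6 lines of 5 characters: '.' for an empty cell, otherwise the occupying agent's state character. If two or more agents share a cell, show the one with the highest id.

P.P..
RR...
.R.P.
.R.R.
.....
.....

t=1: a0@(2,4):P a1@(5,0):P a2@(0,0):R a3@(5,2):P a4@(0,1):R a5@(5,0):P a6@(4,3):R a7@(2,2):R a8@(4,1):R
t=2: a0@(2,3):P a1@(0,0):P a2@(1,0):R a3@(0,2):P a4@(1,1):R a5@(0,0):P a6@(3,3):R a7@(2,1):R a8@(3,1):R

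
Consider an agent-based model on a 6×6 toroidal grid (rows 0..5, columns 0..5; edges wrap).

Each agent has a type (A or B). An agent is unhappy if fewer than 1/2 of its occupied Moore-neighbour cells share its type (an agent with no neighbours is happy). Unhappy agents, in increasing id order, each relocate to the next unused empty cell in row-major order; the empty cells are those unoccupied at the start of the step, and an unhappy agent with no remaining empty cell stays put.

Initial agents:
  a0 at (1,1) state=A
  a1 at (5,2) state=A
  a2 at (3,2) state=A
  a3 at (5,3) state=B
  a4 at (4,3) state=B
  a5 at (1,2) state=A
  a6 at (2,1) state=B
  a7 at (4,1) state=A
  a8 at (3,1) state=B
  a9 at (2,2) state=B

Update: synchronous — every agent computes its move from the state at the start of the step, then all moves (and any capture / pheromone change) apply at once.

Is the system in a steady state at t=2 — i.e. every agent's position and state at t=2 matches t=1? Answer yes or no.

no

t=1: a0@(0,0):A a1@(0,1):A a2@(0,2):A a3@(5,3):B a4@(0,3):B a5@(0,4):A a6@(0,5):B a7@(4,1):A a8@(3,1):B a9@(1,0):B
t=2: a0@(1,1):A a1@(0,1):A a2@(1,2):A a3@(1,3):B a4@(1,4):B a5@(1,5):A a6@(2,0):B a7@(2,1):A a8@(2,2):B a9@(2,3):B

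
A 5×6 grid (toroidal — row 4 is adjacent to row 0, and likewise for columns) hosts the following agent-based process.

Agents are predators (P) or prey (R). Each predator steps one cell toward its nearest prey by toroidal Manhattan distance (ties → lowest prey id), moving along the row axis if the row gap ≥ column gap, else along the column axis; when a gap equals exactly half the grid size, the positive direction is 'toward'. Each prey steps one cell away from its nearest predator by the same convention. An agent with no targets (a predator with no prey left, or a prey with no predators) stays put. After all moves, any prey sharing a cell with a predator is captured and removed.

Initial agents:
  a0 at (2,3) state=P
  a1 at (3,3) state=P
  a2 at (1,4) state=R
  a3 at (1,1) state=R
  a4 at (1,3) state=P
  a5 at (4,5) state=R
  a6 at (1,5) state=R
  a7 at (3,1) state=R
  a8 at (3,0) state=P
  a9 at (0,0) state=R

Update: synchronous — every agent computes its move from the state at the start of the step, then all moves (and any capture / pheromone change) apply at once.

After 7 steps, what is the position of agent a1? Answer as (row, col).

(2, 2)

t=1: a0@(1,3):P a1@(3,2):P a2@(1,5):R a3@(1,0):R a4@(1,4):P a5@(0,5):R a6@(1,0):R a8@(3,1):P a9@(1,0):R
t=2: a0@(1,4):P a1@(2,2):P a2@(1,0):R a3@(1,1):R a4@(1,5):P a5@(4,5):R a6@(1,1):R a8@(2,1):P a9@(1,1):R
t=3: a0@(1,5):P a1@(1,2):P a3@(0,1):R a4@(1,0):P a5@(3,5):R a6@(0,1):R a8@(1,1):P a9@(0,1):R
t=4: a0@(2,5):P a1@(0,2):P a3@(4,1):R a4@(0,0):P a5@(4,5):R a6@(4,1):R a8@(0,1):P a9@(4,1):R
t=5: a0@(3,5):P a1@(4,2):P a3@(3,1):R a4@(4,0):P a5@(0,5):R a6@(3,1):R a8@(4,1):P a9@(3,1):R
t=6: a0@(3,0):P a1@(3,2):P a3@(2,1):R a4@(3,0):P a5@(1,5):R a6@(2,1):R a8@(3,1):P a9@(2,1):R
t=7: a0@(2,0):P a1@(2,2):P a3@(1,1):R a4@(2,0):P a5@(0,5):R a6@(1,1):R a8@(2,1):P a9@(1,1):R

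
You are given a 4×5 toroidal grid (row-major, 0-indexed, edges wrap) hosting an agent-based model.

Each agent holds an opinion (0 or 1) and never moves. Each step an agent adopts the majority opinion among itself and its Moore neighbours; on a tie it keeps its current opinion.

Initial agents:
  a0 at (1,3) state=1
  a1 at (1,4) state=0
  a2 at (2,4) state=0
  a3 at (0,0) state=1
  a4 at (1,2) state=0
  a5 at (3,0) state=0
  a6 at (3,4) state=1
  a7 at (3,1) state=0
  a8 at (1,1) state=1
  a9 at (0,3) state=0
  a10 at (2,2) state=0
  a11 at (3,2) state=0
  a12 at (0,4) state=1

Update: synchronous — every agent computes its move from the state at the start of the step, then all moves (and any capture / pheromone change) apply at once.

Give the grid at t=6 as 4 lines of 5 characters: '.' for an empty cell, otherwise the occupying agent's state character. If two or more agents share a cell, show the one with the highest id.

t=1: a0@(1,3):0 a1@(1,4):0 a2@(2,4):0 a3@(0,0):1 a4@(1,2):0 a5@(3,0):0 a6@(3,4):1 a7@(3,1):0 a8@(1,1):1 a9@(0,3):0 a10@(2,2):0 a11@(3,2):0 a12@(0,4):1
t=2: a0@(1,3):0 a1@(1,4):0 a2@(2,4):0 a3@(0,0):1 a4@(1,2):0 a5@(3,0):0 a6@(3,4):1 a7@(3,1):0 a8@(1,1):1 a9@(0,3):0 a10@(2,2):0 a11@(3,2):0 a12@(0,4):0
t=3: a0@(1,3):0 a1@(1,4):0 a2@(2,4):0 a3@(0,0):0 a4@(1,2):0 a5@(3,0):0 a6@(3,4):0 a7@(3,1):0 a8@(1,1):1 a9@(0,3):0 a10@(2,2):0 a11@(3,2):0 a12@(0,4):0
t=4: a0@(1,3):0 a1@(1,4):0 a2@(2,4):0 a3@(0,0):0 a4@(1,2):0 a5@(3,0):0 a6@(3,4):0 a7@(3,1):0 a8@(1,1):0 a9@(0,3):0 a10@(2,2):0 a11@(3,2):0 a12@(0,4):0
t=5: (unchanged — steady state)

0..00
.0000
..0.0
000.0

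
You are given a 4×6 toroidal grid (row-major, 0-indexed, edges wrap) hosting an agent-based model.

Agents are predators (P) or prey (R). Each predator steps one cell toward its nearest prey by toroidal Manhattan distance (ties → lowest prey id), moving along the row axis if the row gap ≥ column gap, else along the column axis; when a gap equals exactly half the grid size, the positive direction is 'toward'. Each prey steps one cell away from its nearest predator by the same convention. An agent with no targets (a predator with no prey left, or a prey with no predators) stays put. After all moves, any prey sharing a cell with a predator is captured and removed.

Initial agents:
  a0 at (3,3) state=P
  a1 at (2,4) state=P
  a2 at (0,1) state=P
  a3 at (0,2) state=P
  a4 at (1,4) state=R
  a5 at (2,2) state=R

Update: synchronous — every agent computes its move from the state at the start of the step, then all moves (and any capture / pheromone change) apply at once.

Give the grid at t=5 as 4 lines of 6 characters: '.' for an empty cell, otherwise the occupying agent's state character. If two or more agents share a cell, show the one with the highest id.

......
......
....PP
PR....

t=1: a0@(2,3):P a1@(1,4):P a2@(1,1):P a3@(1,2):P a4@(0,4):R
t=2: a0@(3,3):P a1@(0,4):P a2@(1,2):P a3@(1,3):P a4@(3,4):R
t=3: a0@(3,4):P a1@(3,4):P a2@(2,2):P a3@(2,3):P a4@(3,5):R
t=4: a0@(3,5):P a1@(3,5):P a2@(2,3):P a3@(2,4):P a4@(3,0):R
t=5: a0@(3,0):P a1@(3,0):P a2@(2,4):P a3@(2,5):P a4@(3,1):R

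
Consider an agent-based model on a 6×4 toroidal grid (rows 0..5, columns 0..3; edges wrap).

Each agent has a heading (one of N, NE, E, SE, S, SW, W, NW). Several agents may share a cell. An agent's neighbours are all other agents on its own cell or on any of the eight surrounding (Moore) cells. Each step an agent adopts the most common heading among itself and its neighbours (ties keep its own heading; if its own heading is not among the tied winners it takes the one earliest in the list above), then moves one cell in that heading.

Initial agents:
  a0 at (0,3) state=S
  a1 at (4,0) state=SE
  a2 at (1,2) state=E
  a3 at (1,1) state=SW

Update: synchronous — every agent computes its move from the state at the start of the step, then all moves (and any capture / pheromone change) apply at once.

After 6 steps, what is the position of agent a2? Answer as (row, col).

t=1: a0@(1,3):S a1@(5,1):SE a2@(1,3):E a3@(2,0):SW
t=2: a0@(2,3):S a1@(0,2):SE a2@(1,0):E a3@(3,3):SW
t=3: a0@(3,3):S a1@(1,3):SE a2@(1,1):E a3@(4,2):SW
t=4: a0@(4,3):S a1@(2,0):SE a2@(1,2):E a3@(5,1):SW
t=5: a0@(5,3):S a1@(3,1):SE a2@(1,3):E a3@(0,0):SW
t=6: a0@(0,3):S a1@(4,2):SE a2@(1,0):E a3@(1,3):SW

(1, 0)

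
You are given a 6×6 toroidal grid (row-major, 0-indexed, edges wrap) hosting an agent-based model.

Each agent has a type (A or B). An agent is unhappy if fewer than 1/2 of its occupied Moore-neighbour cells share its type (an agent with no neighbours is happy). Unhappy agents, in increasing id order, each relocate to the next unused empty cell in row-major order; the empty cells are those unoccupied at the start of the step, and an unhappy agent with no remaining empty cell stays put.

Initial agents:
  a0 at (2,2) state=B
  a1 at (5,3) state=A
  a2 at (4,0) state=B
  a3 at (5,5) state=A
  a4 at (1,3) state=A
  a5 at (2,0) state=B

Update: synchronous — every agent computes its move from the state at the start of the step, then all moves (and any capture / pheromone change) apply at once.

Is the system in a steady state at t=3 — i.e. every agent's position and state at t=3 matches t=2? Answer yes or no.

t=1: a0@(0,0):B a1@(5,3):A a2@(0,1):B a3@(0,2):A a4@(0,3):A a5@(2,0):B
t=2: (unchanged — steady state)

yes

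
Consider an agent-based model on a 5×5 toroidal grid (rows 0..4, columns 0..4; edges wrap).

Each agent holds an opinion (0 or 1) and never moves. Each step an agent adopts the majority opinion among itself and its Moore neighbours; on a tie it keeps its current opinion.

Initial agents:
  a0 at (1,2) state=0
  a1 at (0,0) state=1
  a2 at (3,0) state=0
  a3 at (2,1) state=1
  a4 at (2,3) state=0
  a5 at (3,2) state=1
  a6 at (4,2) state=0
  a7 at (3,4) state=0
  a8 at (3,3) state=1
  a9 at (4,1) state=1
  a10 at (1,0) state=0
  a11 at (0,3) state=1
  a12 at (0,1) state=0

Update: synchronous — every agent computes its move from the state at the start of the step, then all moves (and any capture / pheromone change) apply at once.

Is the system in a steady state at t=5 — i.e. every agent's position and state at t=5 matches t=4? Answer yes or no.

yes

t=1: a0@(1,2):0 a1@(0,0):1 a2@(3,0):0 a3@(2,1):0 a4@(2,3):0 a5@(3,2):1 a6@(4,2):1 a7@(3,4):0 a8@(3,3):0 a9@(4,1):1 a10@(1,0):0 a11@(0,3):0 a12@(0,1):0
t=2: (unchanged — steady state)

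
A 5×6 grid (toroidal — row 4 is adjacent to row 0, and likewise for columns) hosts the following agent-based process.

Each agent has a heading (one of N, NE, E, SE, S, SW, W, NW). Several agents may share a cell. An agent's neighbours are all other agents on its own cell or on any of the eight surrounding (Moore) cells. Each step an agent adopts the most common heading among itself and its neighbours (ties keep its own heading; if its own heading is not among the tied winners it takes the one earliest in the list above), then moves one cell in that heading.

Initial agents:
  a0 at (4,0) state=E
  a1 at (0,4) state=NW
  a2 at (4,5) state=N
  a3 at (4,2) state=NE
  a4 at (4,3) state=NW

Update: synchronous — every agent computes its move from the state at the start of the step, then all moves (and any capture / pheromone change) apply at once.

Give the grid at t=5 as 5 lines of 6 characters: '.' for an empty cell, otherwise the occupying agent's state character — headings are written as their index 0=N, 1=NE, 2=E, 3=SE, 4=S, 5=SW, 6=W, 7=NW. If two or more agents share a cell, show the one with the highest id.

t=1: a0@(4,1):E a1@(4,3):NW a2@(3,5):N a3@(3,3):NE a4@(3,2):NW
t=2: a0@(4,2):E a1@(3,2):NW a2@(2,5):N a3@(2,2):NW a4@(2,1):NW
t=3: a0@(4,3):E a1@(2,1):NW a2@(1,5):N a3@(1,1):NW a4@(1,0):NW
t=4: a0@(4,4):E a1@(1,0):NW a2@(0,5):N a3@(0,0):NW a4@(0,5):NW
t=5: a0@(4,5):E a1@(0,5):NW a2@(4,4):NW a3@(4,5):NW a4@(4,4):NW

.....7
......
......
......
....77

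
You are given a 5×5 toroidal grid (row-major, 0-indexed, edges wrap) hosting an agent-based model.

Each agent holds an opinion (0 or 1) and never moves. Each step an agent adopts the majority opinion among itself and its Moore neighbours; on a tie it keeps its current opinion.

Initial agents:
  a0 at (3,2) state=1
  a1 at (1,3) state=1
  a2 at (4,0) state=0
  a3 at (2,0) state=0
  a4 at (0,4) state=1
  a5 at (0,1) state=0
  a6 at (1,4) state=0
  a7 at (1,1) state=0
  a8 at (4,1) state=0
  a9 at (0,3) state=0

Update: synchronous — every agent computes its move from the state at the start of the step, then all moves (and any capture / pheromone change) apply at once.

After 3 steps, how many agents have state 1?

t=1: a0@(3,2):1 a1@(1,3):1 a2@(4,0):0 a3@(2,0):0 a4@(0,4):0 a5@(0,1):0 a6@(1,4):0 a7@(1,1):0 a8@(4,1):0 a9@(0,3):0
t=2: a0@(3,2):1 a1@(1,3):0 a2@(4,0):0 a3@(2,0):0 a4@(0,4):0 a5@(0,1):0 a6@(1,4):0 a7@(1,1):0 a8@(4,1):0 a9@(0,3):0
t=3: (unchanged — steady state)

1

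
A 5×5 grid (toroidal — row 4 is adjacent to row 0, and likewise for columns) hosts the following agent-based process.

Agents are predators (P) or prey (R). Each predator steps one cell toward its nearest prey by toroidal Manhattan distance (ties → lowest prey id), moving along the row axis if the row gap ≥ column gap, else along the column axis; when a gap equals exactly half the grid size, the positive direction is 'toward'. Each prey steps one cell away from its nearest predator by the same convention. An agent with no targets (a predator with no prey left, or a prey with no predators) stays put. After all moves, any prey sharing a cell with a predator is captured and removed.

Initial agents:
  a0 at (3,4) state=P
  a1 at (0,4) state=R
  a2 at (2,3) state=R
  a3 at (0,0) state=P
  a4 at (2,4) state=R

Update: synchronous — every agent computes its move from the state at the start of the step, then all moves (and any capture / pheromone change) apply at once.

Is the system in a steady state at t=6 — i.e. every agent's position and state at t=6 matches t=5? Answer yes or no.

no

t=1: a0@(2,4):P a1@(0,3):R a2@(1,3):R a3@(0,4):P a4@(1,4):R
t=2: a0@(1,4):P a1@(0,2):R a3@(0,3):P a4@(0,4):R
t=3: a0@(0,4):P a1@(0,1):R a3@(0,2):P a4@(4,4):R
t=4: a0@(4,4):P a1@(0,0):R a3@(0,1):P a4@(3,4):R
t=5: a0@(3,4):P a1@(0,4):R a3@(0,0):P a4@(2,4):R
t=6: a0@(2,4):P a1@(0,3):R a3@(0,4):P a4@(1,4):R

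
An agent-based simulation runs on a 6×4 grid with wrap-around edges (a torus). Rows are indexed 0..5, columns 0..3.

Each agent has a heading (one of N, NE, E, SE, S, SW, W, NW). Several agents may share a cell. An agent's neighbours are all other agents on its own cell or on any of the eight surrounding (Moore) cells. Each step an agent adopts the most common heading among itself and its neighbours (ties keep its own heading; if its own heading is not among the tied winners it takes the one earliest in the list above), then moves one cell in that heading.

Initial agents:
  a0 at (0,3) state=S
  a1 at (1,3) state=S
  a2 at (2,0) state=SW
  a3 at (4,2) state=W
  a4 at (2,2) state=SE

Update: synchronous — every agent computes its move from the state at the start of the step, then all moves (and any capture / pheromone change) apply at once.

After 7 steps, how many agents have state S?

t=1: a0@(1,3):S a1@(2,3):S a2@(3,3):SW a3@(4,1):W a4@(3,3):SE
t=2: a0@(2,3):S a1@(3,3):S a2@(4,2):SW a3@(4,0):W a4@(4,0):SE
t=3: a0@(3,3):S a1@(4,3):S a2@(5,1):SW a3@(4,3):W a4@(5,1):SE
t=4: a0@(4,3):S a1@(5,3):S a2@(0,0):SW a3@(5,3):S a4@(0,2):SE
t=5: a0@(5,3):S a1@(0,3):S a2@(1,0):S a3@(0,3):S a4@(1,2):S
t=6: a0@(0,3):S a1@(1,3):S a2@(2,0):S a3@(1,3):S a4@(2,2):S
t=7: a0@(1,3):S a1@(2,3):S a2@(3,0):S a3@(2,3):S a4@(3,2):S

5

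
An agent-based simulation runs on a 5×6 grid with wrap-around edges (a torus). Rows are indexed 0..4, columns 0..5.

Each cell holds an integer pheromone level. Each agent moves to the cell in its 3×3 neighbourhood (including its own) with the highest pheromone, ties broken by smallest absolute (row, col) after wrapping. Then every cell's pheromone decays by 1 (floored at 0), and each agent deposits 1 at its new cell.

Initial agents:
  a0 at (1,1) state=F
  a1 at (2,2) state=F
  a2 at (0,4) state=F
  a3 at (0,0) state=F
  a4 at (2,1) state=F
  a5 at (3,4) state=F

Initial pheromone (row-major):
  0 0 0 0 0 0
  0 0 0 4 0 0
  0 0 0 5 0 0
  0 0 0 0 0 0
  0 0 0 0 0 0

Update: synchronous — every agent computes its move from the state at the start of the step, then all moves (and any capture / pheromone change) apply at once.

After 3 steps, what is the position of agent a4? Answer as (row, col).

t=1: a0@(0,0) a1@(2,3) a2@(1,3) a3@(0,0) a4@(1,0) a5@(2,3) | pheromone: 2 0 0 0 0 0 / 1 0 0 4 0 0 / 0 0 0 6 0 0 / 0 0 0 0 0 0 / 0 0 0 0 0 0
t=2: a0@(0,0) a1@(2,3) a2@(2,3) a3@(0,0) a4@(0,0) a5@(2,3) | pheromone: 4 0 0 0 0 0 / 0 0 0 3 0 0 / 0 0 0 8 0 0 / 0 0 0 0 0 0 / 0 0 0 0 0 0
t=3: a0@(0,0) a1@(2,3) a2@(2,3) a3@(0,0) a4@(0,0) a5@(2,3) | pheromone: 6 0 0 0 0 0 / 0 0 0 2 0 0 / 0 0 0 10 0 0 / 0 0 0 0 0 0 / 0 0 0 0 0 0

(0, 0)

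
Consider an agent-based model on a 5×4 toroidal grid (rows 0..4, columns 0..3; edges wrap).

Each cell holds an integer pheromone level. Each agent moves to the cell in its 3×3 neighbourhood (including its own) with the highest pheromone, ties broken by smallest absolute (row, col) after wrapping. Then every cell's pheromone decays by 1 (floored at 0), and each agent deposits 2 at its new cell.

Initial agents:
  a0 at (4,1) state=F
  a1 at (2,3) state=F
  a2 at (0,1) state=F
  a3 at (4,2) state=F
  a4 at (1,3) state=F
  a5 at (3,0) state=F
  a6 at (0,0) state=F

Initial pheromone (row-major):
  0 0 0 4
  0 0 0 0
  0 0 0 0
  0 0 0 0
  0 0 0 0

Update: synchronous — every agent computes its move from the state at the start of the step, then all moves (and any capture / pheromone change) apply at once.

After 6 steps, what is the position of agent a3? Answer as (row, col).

(0, 3)

t=1: a0@(0,0) a1@(1,0) a2@(0,0) a3@(0,3) a4@(0,3) a5@(2,0) a6@(0,3) | pheromone: 4 0 0 9 / 2 0 0 0 / 2 0 0 0 / 0 0 0 0 / 0 0 0 0
t=2: a0@(0,3) a1@(0,3) a2@(0,3) a3@(0,3) a4@(0,3) a5@(1,0) a6@(0,3) | pheromone: 3 0 0 20 / 3 0 0 0 / 1 0 0 0 / 0 0 0 0 / 0 0 0 0
t=3: a0@(0,3) a1@(0,3) a2@(0,3) a3@(0,3) a4@(0,3) a5@(0,3) a6@(0,3) | pheromone: 2 0 0 33 / 2 0 0 0 / 0 0 0 0 / 0 0 0 0 / 0 0 0 0
t=4: a0@(0,3) a1@(0,3) a2@(0,3) a3@(0,3) a4@(0,3) a5@(0,3) a6@(0,3) | pheromone: 1 0 0 46 / 1 0 0 0 / 0 0 0 0 / 0 0 0 0 / 0 0 0 0
t=5: a0@(0,3) a1@(0,3) a2@(0,3) a3@(0,3) a4@(0,3) a5@(0,3) a6@(0,3) | pheromone: 0 0 0 59 / 0 0 0 0 / 0 0 0 0 / 0 0 0 0 / 0 0 0 0
t=6: a0@(0,3) a1@(0,3) a2@(0,3) a3@(0,3) a4@(0,3) a5@(0,3) a6@(0,3) | pheromone: 0 0 0 72 / 0 0 0 0 / 0 0 0 0 / 0 0 0 0 / 0 0 0 0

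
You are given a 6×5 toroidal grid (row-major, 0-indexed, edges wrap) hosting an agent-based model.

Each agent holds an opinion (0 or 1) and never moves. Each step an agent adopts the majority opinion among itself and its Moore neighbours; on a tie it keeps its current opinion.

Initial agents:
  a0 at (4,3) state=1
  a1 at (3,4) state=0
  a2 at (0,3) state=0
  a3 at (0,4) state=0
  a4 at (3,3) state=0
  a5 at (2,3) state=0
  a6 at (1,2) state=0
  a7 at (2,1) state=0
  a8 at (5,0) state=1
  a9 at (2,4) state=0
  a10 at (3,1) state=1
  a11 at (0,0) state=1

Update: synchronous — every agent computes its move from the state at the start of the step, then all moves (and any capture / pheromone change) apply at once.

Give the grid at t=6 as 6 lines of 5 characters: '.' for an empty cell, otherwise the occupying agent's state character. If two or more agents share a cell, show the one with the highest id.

t=1: a0@(4,3):0 a1@(3,4):0 a2@(0,3):0 a3@(0,4):0 a4@(3,3):0 a5@(2,3):0 a6@(1,2):0 a7@(2,1):0 a8@(5,0):1 a9@(2,4):0 a10@(3,1):1 a11@(0,0):1
t=2: (unchanged — steady state)

1..00
..0..
.0.00
.1.00
...0.
1....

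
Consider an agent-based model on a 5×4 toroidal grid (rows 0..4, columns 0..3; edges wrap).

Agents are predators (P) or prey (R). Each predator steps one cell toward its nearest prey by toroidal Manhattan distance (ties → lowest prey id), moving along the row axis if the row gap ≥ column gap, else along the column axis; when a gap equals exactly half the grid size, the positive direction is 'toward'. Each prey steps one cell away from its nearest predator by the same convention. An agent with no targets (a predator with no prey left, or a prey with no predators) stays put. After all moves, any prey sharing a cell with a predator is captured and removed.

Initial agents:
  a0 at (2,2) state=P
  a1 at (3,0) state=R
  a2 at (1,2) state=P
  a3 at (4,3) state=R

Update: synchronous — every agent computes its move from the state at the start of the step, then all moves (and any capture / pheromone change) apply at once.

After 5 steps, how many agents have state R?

2

t=1: a0@(2,3):P a1@(3,3):R a2@(0,2):P a3@(0,3):R
t=2: a0@(3,3):P a1@(4,3):R a2@(0,3):P a3@(0,0):R
t=3: a0@(4,3):P a1@(0,3):R a2@(4,3):P a3@(0,1):R
t=4: a0@(0,3):P a1@(1,3):R a2@(0,3):P a3@(0,0):R
t=5: a0@(1,3):P a1@(2,3):R a2@(1,3):P a3@(0,1):R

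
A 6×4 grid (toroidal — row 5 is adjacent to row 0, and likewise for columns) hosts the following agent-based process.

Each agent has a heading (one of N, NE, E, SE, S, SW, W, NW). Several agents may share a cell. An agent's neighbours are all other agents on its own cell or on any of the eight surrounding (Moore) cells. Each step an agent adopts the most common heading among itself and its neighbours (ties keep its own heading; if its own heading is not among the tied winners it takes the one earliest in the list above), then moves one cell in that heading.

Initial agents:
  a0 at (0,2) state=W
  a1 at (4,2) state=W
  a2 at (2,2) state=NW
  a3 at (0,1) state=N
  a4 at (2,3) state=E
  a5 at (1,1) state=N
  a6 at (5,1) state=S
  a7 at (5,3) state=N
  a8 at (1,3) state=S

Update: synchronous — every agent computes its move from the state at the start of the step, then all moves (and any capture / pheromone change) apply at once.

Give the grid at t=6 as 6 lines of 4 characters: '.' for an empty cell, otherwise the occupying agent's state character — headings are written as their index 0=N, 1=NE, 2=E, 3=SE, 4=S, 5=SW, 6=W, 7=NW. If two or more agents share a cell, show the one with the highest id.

t=1: a0@(5,2):N a1@(4,1):W a2@(1,1):NW a3@(5,1):N a4@(2,0):E a5@(0,1):N a6@(5,0):W a7@(5,2):W a8@(2,3):S
t=2: a0@(4,2):N a1@(4,0):W a2@(0,0):NW a3@(4,1):N a4@(2,1):E a5@(5,1):N a6@(5,3):W a7@(4,2):N a8@(3,3):S
t=3: a0@(3,2):N a1@(4,3):W a2@(5,3):NW a3@(3,1):N a4@(2,2):E a5@(4,1):N a6@(5,2):W a7@(3,2):N a8@(2,3):N
t=4: a0@(2,2):N a1@(4,2):W a2@(5,2):W a3@(2,1):N a4@(1,2):N a5@(3,1):N a6@(5,1):W a7@(2,2):N a8@(1,3):N
t=5: a0@(1,2):N a1@(4,1):W a2@(5,1):W a3@(1,1):N a4@(0,2):N a5@(2,1):N a6@(5,0):W a7@(1,2):N a8@(0,3):N
t=6: a0@(0,2):N a1@(4,0):W a2@(5,0):W a3@(0,1):N a4@(5,2):N a5@(1,1):N a6@(5,3):W a7@(0,2):N a8@(5,3):N

.00.
.0..
....
....
6...
6.00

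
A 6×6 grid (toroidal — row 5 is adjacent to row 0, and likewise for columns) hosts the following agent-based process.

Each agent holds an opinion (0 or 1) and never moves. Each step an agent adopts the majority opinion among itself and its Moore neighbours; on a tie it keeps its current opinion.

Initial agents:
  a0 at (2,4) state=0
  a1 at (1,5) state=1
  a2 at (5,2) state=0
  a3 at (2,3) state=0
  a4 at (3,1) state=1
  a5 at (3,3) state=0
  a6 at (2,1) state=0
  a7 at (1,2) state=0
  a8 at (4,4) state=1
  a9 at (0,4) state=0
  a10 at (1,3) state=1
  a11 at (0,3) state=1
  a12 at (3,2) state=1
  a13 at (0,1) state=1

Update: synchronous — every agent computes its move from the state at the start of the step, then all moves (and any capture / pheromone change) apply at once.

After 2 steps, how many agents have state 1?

t=1: a0@(2,4):0 a1@(1,5):0 a2@(5,2):1 a3@(2,3):0 a4@(3,1):1 a5@(3,3):0 a6@(2,1):0 a7@(1,2):0 a8@(4,4):1 a9@(0,4):1 a10@(1,3):0 a11@(0,3):0 a12@(3,2):0 a13@(0,1):0
t=2: a0@(2,4):0 a1@(1,5):0 a2@(5,2):0 a3@(2,3):0 a4@(3,1):0 a5@(3,3):0 a6@(2,1):0 a7@(1,2):0 a8@(4,4):1 a9@(0,4):0 a10@(1,3):0 a11@(0,3):0 a12@(3,2):0 a13@(0,1):0

1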